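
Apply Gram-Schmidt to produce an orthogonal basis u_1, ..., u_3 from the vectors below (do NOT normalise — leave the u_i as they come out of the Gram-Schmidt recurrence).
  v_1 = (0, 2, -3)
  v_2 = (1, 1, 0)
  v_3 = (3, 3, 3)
Orthogonal basis:
  u_1 = (0, 2, -3)
  u_2 = (1, 9/13, 6/13)
  u_3 = (-9/11, 9/11, 6/11)

Apply the Gram-Schmidt recurrence
  u_1 = v_1
  u_i = v_i − Σ_{j<i} ((v_i · u_j) / (u_j · u_j)) · u_j.

Step by step this gives:
  u_1 = (0, 2, -3)
  u_2 = (1, 9/13, 6/13)
  u_3 = (-9/11, 9/11, 6/11)

Orthogonality check:
  u_2 · u_1 = 0 (should be 0)
  u_3 · u_1 = 0 (should be 0)
  u_3 · u_2 = 0 (should be 0)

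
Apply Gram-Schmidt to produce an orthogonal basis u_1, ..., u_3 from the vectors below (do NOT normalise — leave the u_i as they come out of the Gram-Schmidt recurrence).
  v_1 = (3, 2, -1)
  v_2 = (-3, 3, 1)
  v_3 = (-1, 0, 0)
Orthogonal basis:
  u_1 = (3, 2, -1)
  u_2 = (-15/7, 25/7, 5/7)
  u_3 = (-1/10, 0, -3/10)

Apply the Gram-Schmidt recurrence
  u_1 = v_1
  u_i = v_i − Σ_{j<i} ((v_i · u_j) / (u_j · u_j)) · u_j.

Step by step this gives:
  u_1 = (3, 2, -1)
  u_2 = (-15/7, 25/7, 5/7)
  u_3 = (-1/10, 0, -3/10)

Orthogonality check:
  u_2 · u_1 = 0 (should be 0)
  u_3 · u_1 = 0 (should be 0)
  u_3 · u_2 = 0 (should be 0)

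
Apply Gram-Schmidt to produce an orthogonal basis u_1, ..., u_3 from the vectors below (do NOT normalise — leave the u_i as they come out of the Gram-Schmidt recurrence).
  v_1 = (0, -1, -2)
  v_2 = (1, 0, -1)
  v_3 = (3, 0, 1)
Orthogonal basis:
  u_1 = (0, -1, -2)
  u_2 = (1, 2/5, -1/5)
  u_3 = (2/3, -4/3, 2/3)

Apply the Gram-Schmidt recurrence
  u_1 = v_1
  u_i = v_i − Σ_{j<i} ((v_i · u_j) / (u_j · u_j)) · u_j.

Step by step this gives:
  u_1 = (0, -1, -2)
  u_2 = (1, 2/5, -1/5)
  u_3 = (2/3, -4/3, 2/3)

Orthogonality check:
  u_2 · u_1 = 0 (should be 0)
  u_3 · u_1 = 0 (should be 0)
  u_3 · u_2 = 0 (should be 0)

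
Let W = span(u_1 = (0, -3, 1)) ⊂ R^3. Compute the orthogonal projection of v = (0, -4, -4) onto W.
proj_W(v) = (0, -12/5, 4/5)

Set up U = [u_1 | ... | u_1] ∈ R^(3×1). The projector onto W = col(U) is P = U (U^T U)^(-1) U^T.
Compute U^T U =
  [10],
and U^T v = (8).
Solve U^T U · c = U^T v for the coefficients: c = (4/5). The projection is proj_W(v) = U c.
Check: (v - proj_W(v)) · u_1 = 0  (should be 0).
Result: proj_W(v) = (0, -12/5, 4/5).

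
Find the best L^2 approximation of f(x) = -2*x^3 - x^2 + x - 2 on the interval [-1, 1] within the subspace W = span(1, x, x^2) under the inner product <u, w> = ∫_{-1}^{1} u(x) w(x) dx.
g(x) = -x^2 - x/5 - 2

The best approximation g ∈ W is the orthogonal projection of f onto W. Writing g = a_0 + a_1 x + a_2 x^2, the coefficients solve the normal equations G · a = b where
  G_{ij} = <φ_i, φ_j> and b_i = <f, φ_i>, with φ_0 = 1, φ_1 = x, φ_2 = x^2.
G =
  [2, 0, 2/3]
  [0, 2/3, 0]
  [2/3, 0, 2/5],
b = (-14/3, -2/15, -26/15).
Solving gives a_0 = -2, a_1 = -1/5, a_2 = -1, so
  g(x) = -x^2 - x/5 - 2.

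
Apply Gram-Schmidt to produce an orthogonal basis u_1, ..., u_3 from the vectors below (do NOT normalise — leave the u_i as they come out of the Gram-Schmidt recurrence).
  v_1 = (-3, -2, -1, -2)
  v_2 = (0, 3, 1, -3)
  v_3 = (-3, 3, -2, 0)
Orthogonal basis:
  u_1 = (-3, -2, -1, -2)
  u_2 = (-1/6, 26/9, 17/18, -28/9)
  u_3 = (-717/341, 834/341, -711/341, 597/341)

Apply the Gram-Schmidt recurrence
  u_1 = v_1
  u_i = v_i − Σ_{j<i} ((v_i · u_j) / (u_j · u_j)) · u_j.

Step by step this gives:
  u_1 = (-3, -2, -1, -2)
  u_2 = (-1/6, 26/9, 17/18, -28/9)
  u_3 = (-717/341, 834/341, -711/341, 597/341)

Orthogonality check:
  u_2 · u_1 = 0 (should be 0)
  u_3 · u_1 = 0 (should be 0)
  u_3 · u_2 = 0 (should be 0)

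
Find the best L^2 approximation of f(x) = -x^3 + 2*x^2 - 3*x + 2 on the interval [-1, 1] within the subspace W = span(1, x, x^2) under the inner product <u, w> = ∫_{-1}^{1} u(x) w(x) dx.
g(x) = 2*x^2 - 18*x/5 + 2

The best approximation g ∈ W is the orthogonal projection of f onto W. Writing g = a_0 + a_1 x + a_2 x^2, the coefficients solve the normal equations G · a = b where
  G_{ij} = <φ_i, φ_j> and b_i = <f, φ_i>, with φ_0 = 1, φ_1 = x, φ_2 = x^2.
G =
  [2, 0, 2/3]
  [0, 2/3, 0]
  [2/3, 0, 2/5],
b = (16/3, -12/5, 32/15).
Solving gives a_0 = 2, a_1 = -18/5, a_2 = 2, so
  g(x) = 2*x^2 - 18*x/5 + 2.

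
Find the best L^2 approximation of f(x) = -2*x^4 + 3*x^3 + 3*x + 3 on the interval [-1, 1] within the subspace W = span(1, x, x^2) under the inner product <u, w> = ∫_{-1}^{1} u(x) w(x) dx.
g(x) = -12*x^2/7 + 24*x/5 + 111/35

The best approximation g ∈ W is the orthogonal projection of f onto W. Writing g = a_0 + a_1 x + a_2 x^2, the coefficients solve the normal equations G · a = b where
  G_{ij} = <φ_i, φ_j> and b_i = <f, φ_i>, with φ_0 = 1, φ_1 = x, φ_2 = x^2.
G =
  [2, 0, 2/3]
  [0, 2/3, 0]
  [2/3, 0, 2/5],
b = (26/5, 16/5, 10/7).
Solving gives a_0 = 111/35, a_1 = 24/5, a_2 = -12/7, so
  g(x) = -12*x^2/7 + 24*x/5 + 111/35.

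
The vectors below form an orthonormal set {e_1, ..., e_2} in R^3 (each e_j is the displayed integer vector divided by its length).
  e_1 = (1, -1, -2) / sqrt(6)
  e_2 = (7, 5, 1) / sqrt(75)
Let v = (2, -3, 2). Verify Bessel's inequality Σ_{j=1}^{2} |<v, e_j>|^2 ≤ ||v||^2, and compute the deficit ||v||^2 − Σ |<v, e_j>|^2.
Σ |<v, e_j>|^2 = 9/50; ||v||^2 = 17; deficit = 841/50

Write each e_j = u_j / sqrt(<u_j, u_j>) where u_j is the displayed integer vector. Then <v, e_j> = <v, u_j> / sqrt(<u_j, u_j>), so |<v, e_j>|^2 = <v, u_j>^2 / <u_j, u_j>.
Coefficients: <v, e_1> = 1/sqrt(6), <v, e_2> = 1/sqrt(75).
Square and sum: Σ |<v, e_j>|^2 = 9/50.
Compute ||v||^2 = v·v = 17.
Deficit = 17 − 9/50 = 841/50 ≥ 0, confirming Bessel's inequality. (The deficit equals ||v − Σ <v,e_j> e_j||^2, the squared distance from v to span{e_j}.)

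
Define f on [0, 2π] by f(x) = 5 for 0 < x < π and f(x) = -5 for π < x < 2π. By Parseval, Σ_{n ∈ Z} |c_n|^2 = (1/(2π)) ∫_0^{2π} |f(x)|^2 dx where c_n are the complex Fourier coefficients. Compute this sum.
Σ |c_n|^2 = 25

Parseval equates the L^2 energy of f (normalised by 1/(2π)) with the ℓ^2 sum of its Fourier coefficients: (1/(2π)) ∫_0^{2π} |f|^2 = Σ |c_n|^2.
Compute the left side: (1/(2π)) [∫_0^π 5^2 dx + ∫_π^{2π} (-5)^2 dx] = (1/(2π)) · (25π + 25π) = (25 + 25)/2 = 25.
So Σ_{n ∈ Z} |c_n|^2 = 25.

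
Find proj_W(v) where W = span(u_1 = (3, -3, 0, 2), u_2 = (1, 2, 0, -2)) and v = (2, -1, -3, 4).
proj_W(v) = (234/149, -405/149, 0, 308/149)

Set up U = [u_1 | ... | u_2] ∈ R^(4×2). The projector onto W = col(U) is P = U (U^T U)^(-1) U^T.
Compute U^T U =
  [22, -7]
  [-7, 9],
and U^T v = (17, -8).
Solve U^T U · c = U^T v for the coefficients: c = (97/149, -57/149). The projection is proj_W(v) = U c.
Check: (v - proj_W(v)) · u_1 = 0  (should be 0).
Check: (v - proj_W(v)) · u_2 = 0  (should be 0).
Result: proj_W(v) = (234/149, -405/149, 0, 308/149).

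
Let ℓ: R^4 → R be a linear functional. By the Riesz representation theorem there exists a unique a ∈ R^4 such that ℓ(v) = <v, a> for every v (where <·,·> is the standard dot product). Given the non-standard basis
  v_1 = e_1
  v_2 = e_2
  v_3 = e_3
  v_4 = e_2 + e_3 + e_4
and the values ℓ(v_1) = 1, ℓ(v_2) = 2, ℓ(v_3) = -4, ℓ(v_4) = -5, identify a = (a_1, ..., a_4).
a = (1, 2, -4, -3)

Write a = (a_1, ..., a_4) in the standard basis. For each basis vector v_i, ℓ(v_i) = <v_i, a> is a linear equation in the a_j's. Collect the n equations into a matrix system V a = ℓ, where row i of V is v_i (expressed in the standard basis). Since V is invertible (lower-triangular with 1s on the diagonal, up to permutation), solve by back-substitution:
  V =
[[1, 0, 0, 0],
 [0, 1, 0, 0],
 [0, 0, 1, 0],
 [0, 1, 1, 1]]
  V a = (1, 2, -4, -5)
Solving gives a = (1, 2, -4, -3).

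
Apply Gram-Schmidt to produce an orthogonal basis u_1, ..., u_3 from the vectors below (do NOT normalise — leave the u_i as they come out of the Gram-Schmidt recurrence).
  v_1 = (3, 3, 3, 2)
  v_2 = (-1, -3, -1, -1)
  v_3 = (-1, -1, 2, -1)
Orthogonal basis:
  u_1 = (3, 3, 3, 2)
  u_2 = (20/31, -42/31, 20/31, 3/31)
  u_3 = (-105/83, 13/83, 144/83, -78/83)

Apply the Gram-Schmidt recurrence
  u_1 = v_1
  u_i = v_i − Σ_{j<i} ((v_i · u_j) / (u_j · u_j)) · u_j.

Step by step this gives:
  u_1 = (3, 3, 3, 2)
  u_2 = (20/31, -42/31, 20/31, 3/31)
  u_3 = (-105/83, 13/83, 144/83, -78/83)

Orthogonality check:
  u_2 · u_1 = 0 (should be 0)
  u_3 · u_1 = 0 (should be 0)
  u_3 · u_2 = 0 (should be 0)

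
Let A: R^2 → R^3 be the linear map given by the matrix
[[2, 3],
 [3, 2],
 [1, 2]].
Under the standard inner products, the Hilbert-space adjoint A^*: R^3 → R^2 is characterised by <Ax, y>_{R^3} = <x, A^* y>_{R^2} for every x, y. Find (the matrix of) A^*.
A^* = A^T =
[[2, 3, 1],
 [3, 2, 2]]

For real matrices with standard dot products, the defining identity <Ax, y> = <x, A^* y> gives (Ax)^T y = x^T (A^*) y, i.e. x^T A^T y = x^T (A^*) y. Since this holds for all x, y, we must have A^* = A^T. Therefore
A^* =
[[2, 3, 1],
 [3, 2, 2]].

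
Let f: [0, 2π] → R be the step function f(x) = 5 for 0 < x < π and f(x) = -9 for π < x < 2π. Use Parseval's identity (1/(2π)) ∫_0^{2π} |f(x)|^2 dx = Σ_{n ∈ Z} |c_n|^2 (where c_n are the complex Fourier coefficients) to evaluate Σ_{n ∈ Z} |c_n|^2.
Σ |c_n|^2 = 53

Parseval equates the L^2 energy of f (normalised by 1/(2π)) with the ℓ^2 sum of its Fourier coefficients: (1/(2π)) ∫_0^{2π} |f|^2 = Σ |c_n|^2.
Compute the left side: (1/(2π)) [∫_0^π 5^2 dx + ∫_π^{2π} (-9)^2 dx] = (1/(2π)) · (25π + 81π) = (25 + 81)/2 = 53.
So Σ_{n ∈ Z} |c_n|^2 = 53.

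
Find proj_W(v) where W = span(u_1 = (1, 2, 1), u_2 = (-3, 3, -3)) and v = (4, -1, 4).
proj_W(v) = (4, -1, 4)

Set up U = [u_1 | ... | u_2] ∈ R^(3×2). The projector onto W = col(U) is P = U (U^T U)^(-1) U^T.
Compute U^T U =
  [6, 0]
  [0, 27],
and U^T v = (6, -27).
Solve U^T U · c = U^T v for the coefficients: c = (1, -1). The projection is proj_W(v) = U c.
Check: (v - proj_W(v)) · u_1 = 0  (should be 0).
Check: (v - proj_W(v)) · u_2 = 0  (should be 0).
Result: proj_W(v) = (4, -1, 4).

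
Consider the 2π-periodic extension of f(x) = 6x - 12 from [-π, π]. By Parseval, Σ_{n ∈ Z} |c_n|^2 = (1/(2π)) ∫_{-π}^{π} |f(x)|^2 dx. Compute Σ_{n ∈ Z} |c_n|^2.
Σ |c_n|^2 = 12π^2 + 144

Expand and integrate term by term over [-π, π]:
  ∫ (6x)^2 dx = 36·(2π^3/3); ∫ 2·6·(-12)·x dx = 0 (odd integrand); ∫ (-12)^2 dx = 144·2π.
So (1/(2π)) ∫_{-π}^{π} (6x - 12)^2 dx = 36π^2/3 + 144 = 12π^2 + 144.
Parseval ⇒ Σ |c_n|^2 = 12π^2 + 144.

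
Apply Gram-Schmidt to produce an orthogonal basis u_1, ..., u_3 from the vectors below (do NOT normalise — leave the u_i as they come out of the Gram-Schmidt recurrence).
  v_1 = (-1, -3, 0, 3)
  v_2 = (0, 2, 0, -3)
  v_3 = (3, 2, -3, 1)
Orthogonal basis:
  u_1 = (-1, -3, 0, 3)
  u_2 = (-15/19, -7/19, 0, -12/19)
  u_3 = (3/22, -3/22, -3, -1/11)

Apply the Gram-Schmidt recurrence
  u_1 = v_1
  u_i = v_i − Σ_{j<i} ((v_i · u_j) / (u_j · u_j)) · u_j.

Step by step this gives:
  u_1 = (-1, -3, 0, 3)
  u_2 = (-15/19, -7/19, 0, -12/19)
  u_3 = (3/22, -3/22, -3, -1/11)

Orthogonality check:
  u_2 · u_1 = 0 (should be 0)
  u_3 · u_1 = 0 (should be 0)
  u_3 · u_2 = 0 (should be 0)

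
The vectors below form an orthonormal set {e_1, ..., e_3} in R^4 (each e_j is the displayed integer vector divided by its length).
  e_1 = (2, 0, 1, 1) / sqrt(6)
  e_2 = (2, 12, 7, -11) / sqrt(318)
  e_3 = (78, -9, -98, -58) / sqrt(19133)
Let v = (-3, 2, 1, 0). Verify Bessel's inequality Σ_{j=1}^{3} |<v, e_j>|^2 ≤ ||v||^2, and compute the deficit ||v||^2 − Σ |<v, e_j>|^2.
Σ |<v, e_j>|^2 = 4525/361; ||v||^2 = 14; deficit = 529/361

Write each e_j = u_j / sqrt(<u_j, u_j>) where u_j is the displayed integer vector. Then <v, e_j> = <v, u_j> / sqrt(<u_j, u_j>), so |<v, e_j>|^2 = <v, u_j>^2 / <u_j, u_j>.
Coefficients: <v, e_1> = -5/sqrt(6), <v, e_2> = 25/sqrt(318), <v, e_3> = -350/sqrt(19133).
Square and sum: Σ |<v, e_j>|^2 = 4525/361.
Compute ||v||^2 = v·v = 14.
Deficit = 14 − 4525/361 = 529/361 ≥ 0, confirming Bessel's inequality. (The deficit equals ||v − Σ <v,e_j> e_j||^2, the squared distance from v to span{e_j}.)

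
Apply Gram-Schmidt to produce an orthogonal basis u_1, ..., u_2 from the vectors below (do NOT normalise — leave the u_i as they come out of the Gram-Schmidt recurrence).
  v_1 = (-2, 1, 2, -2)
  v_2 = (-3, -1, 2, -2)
Orthogonal basis:
  u_1 = (-2, 1, 2, -2)
  u_2 = (-1, -2, 0, 0)

Apply the Gram-Schmidt recurrence
  u_1 = v_1
  u_i = v_i − Σ_{j<i} ((v_i · u_j) / (u_j · u_j)) · u_j.

Step by step this gives:
  u_1 = (-2, 1, 2, -2)
  u_2 = (-1, -2, 0, 0)

Orthogonality check:
  u_2 · u_1 = 0 (should be 0)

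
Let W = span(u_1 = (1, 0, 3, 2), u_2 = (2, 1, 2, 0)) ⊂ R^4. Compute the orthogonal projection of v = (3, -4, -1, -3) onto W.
proj_W(v) = (21/31, 24/31, -33/31, -54/31)

Set up U = [u_1 | ... | u_2] ∈ R^(4×2). The projector onto W = col(U) is P = U (U^T U)^(-1) U^T.
Compute U^T U =
  [14, 8]
  [8, 9],
and U^T v = (-6, 0).
Solve U^T U · c = U^T v for the coefficients: c = (-27/31, 24/31). The projection is proj_W(v) = U c.
Check: (v - proj_W(v)) · u_1 = 0  (should be 0).
Check: (v - proj_W(v)) · u_2 = 0  (should be 0).
Result: proj_W(v) = (21/31, 24/31, -33/31, -54/31).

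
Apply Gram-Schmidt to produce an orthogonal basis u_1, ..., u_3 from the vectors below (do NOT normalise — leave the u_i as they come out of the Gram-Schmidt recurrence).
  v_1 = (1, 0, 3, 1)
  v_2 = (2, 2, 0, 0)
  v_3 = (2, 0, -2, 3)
Orthogonal basis:
  u_1 = (1, 0, 3, 1)
  u_2 = (20/11, 2, -6/11, -2/11)
  u_3 = (23/21, -23/21, -10/7, 67/21)

Apply the Gram-Schmidt recurrence
  u_1 = v_1
  u_i = v_i − Σ_{j<i} ((v_i · u_j) / (u_j · u_j)) · u_j.

Step by step this gives:
  u_1 = (1, 0, 3, 1)
  u_2 = (20/11, 2, -6/11, -2/11)
  u_3 = (23/21, -23/21, -10/7, 67/21)

Orthogonality check:
  u_2 · u_1 = 0 (should be 0)
  u_3 · u_1 = 0 (should be 0)
  u_3 · u_2 = 0 (should be 0)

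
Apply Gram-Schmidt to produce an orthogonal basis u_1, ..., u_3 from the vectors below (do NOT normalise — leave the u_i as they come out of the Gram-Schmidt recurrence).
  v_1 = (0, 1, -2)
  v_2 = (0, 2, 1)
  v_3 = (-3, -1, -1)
Orthogonal basis:
  u_1 = (0, 1, -2)
  u_2 = (0, 2, 1)
  u_3 = (-3, 0, 0)

Apply the Gram-Schmidt recurrence
  u_1 = v_1
  u_i = v_i − Σ_{j<i} ((v_i · u_j) / (u_j · u_j)) · u_j.

Step by step this gives:
  u_1 = (0, 1, -2)
  u_2 = (0, 2, 1)
  u_3 = (-3, 0, 0)

Orthogonality check:
  u_2 · u_1 = 0 (should be 0)
  u_3 · u_1 = 0 (should be 0)
  u_3 · u_2 = 0 (should be 0)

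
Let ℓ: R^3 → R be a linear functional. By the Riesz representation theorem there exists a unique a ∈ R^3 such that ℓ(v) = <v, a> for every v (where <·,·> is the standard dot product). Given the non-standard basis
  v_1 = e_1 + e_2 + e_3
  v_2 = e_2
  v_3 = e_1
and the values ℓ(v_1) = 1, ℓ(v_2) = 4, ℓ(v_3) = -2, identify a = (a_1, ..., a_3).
a = (-2, 4, -1)

Write a = (a_1, ..., a_3) in the standard basis. For each basis vector v_i, ℓ(v_i) = <v_i, a> is a linear equation in the a_j's. Collect the n equations into a matrix system V a = ℓ, where row i of V is v_i (expressed in the standard basis). Since V is invertible (lower-triangular with 1s on the diagonal, up to permutation), solve by back-substitution:
  V =
[[1, 1, 1],
 [0, 1, 0],
 [1, 0, 0]]
  V a = (1, 4, -2)
Solving gives a = (-2, 4, -1).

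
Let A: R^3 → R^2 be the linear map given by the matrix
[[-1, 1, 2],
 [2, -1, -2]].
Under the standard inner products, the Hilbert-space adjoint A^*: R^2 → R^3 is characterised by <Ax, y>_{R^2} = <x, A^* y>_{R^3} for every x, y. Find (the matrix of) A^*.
A^* = A^T =
[[-1, 2],
 [1, -1],
 [2, -2]]

For real matrices with standard dot products, the defining identity <Ax, y> = <x, A^* y> gives (Ax)^T y = x^T (A^*) y, i.e. x^T A^T y = x^T (A^*) y. Since this holds for all x, y, we must have A^* = A^T. Therefore
A^* =
[[-1, 2],
 [1, -1],
 [2, -2]].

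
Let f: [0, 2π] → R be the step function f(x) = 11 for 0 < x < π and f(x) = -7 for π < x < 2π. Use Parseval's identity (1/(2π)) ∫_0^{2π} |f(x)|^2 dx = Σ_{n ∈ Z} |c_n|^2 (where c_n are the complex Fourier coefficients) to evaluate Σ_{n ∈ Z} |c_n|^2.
Σ |c_n|^2 = 85

Parseval equates the L^2 energy of f (normalised by 1/(2π)) with the ℓ^2 sum of its Fourier coefficients: (1/(2π)) ∫_0^{2π} |f|^2 = Σ |c_n|^2.
Compute the left side: (1/(2π)) [∫_0^π 11^2 dx + ∫_π^{2π} (-7)^2 dx] = (1/(2π)) · (121π + 49π) = (121 + 49)/2 = 85.
So Σ_{n ∈ Z} |c_n|^2 = 85.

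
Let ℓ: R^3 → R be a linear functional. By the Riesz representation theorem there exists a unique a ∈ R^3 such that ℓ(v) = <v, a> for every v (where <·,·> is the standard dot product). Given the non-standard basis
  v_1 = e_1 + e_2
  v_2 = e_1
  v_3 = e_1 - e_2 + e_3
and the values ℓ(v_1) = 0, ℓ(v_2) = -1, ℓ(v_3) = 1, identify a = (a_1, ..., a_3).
a = (-1, 1, 3)

Write a = (a_1, ..., a_3) in the standard basis. For each basis vector v_i, ℓ(v_i) = <v_i, a> is a linear equation in the a_j's. Collect the n equations into a matrix system V a = ℓ, where row i of V is v_i (expressed in the standard basis). Since V is invertible (lower-triangular with 1s on the diagonal, up to permutation), solve by back-substitution:
  V =
[[1, 1, 0],
 [1, 0, 0],
 [1, -1, 1]]
  V a = (0, -1, 1)
Solving gives a = (-1, 1, 3).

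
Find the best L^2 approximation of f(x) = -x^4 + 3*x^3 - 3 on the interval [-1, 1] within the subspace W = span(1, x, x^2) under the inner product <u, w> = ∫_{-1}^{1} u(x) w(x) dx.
g(x) = -6*x^2/7 + 9*x/5 - 102/35

The best approximation g ∈ W is the orthogonal projection of f onto W. Writing g = a_0 + a_1 x + a_2 x^2, the coefficients solve the normal equations G · a = b where
  G_{ij} = <φ_i, φ_j> and b_i = <f, φ_i>, with φ_0 = 1, φ_1 = x, φ_2 = x^2.
G =
  [2, 0, 2/3]
  [0, 2/3, 0]
  [2/3, 0, 2/5],
b = (-32/5, 6/5, -16/7).
Solving gives a_0 = -102/35, a_1 = 9/5, a_2 = -6/7, so
  g(x) = -6*x^2/7 + 9*x/5 - 102/35.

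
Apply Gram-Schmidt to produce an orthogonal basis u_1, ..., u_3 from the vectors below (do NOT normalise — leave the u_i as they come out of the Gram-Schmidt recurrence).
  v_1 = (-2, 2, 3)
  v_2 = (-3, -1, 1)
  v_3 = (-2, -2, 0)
Orthogonal basis:
  u_1 = (-2, 2, 3)
  u_2 = (-37/17, -31/17, -4/17)
  u_3 = (10/69, -14/69, 16/69)

Apply the Gram-Schmidt recurrence
  u_1 = v_1
  u_i = v_i − Σ_{j<i} ((v_i · u_j) / (u_j · u_j)) · u_j.

Step by step this gives:
  u_1 = (-2, 2, 3)
  u_2 = (-37/17, -31/17, -4/17)
  u_3 = (10/69, -14/69, 16/69)

Orthogonality check:
  u_2 · u_1 = 0 (should be 0)
  u_3 · u_1 = 0 (should be 0)
  u_3 · u_2 = 0 (should be 0)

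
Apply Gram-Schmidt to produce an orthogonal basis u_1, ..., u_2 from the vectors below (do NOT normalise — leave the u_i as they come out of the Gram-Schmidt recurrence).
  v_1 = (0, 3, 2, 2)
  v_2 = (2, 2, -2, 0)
Orthogonal basis:
  u_1 = (0, 3, 2, 2)
  u_2 = (2, 28/17, -38/17, -4/17)

Apply the Gram-Schmidt recurrence
  u_1 = v_1
  u_i = v_i − Σ_{j<i} ((v_i · u_j) / (u_j · u_j)) · u_j.

Step by step this gives:
  u_1 = (0, 3, 2, 2)
  u_2 = (2, 28/17, -38/17, -4/17)

Orthogonality check:
  u_2 · u_1 = 0 (should be 0)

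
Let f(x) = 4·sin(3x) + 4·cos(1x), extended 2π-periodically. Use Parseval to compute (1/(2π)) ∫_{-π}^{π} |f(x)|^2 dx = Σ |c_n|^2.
Σ |c_n|^2 = 16

Expand |f|^2 and use orthogonality of {sin(nx), cos(mx)} on [-π, π]:
  ∫_{-π}^{π} sin(nx)^2 dx = π, ∫ cos(mx)^2 dx = π, and cross terms integrate to 0.
So ∫_{-π}^{π} f(x)^2 dx = 4^2 · π + 4^2 · π = (16 + 16)π.
Divide by 2π: (16 + 16)/2 = 16.
By Parseval, this equals Σ |c_n|^2.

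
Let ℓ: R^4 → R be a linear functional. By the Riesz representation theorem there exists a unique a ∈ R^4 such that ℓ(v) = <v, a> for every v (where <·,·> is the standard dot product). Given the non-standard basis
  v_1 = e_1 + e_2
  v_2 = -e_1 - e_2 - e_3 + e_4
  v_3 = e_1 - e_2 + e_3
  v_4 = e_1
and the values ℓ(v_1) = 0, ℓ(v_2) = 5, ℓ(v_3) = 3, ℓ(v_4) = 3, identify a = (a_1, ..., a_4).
a = (3, -3, -3, 2)

Write a = (a_1, ..., a_4) in the standard basis. For each basis vector v_i, ℓ(v_i) = <v_i, a> is a linear equation in the a_j's. Collect the n equations into a matrix system V a = ℓ, where row i of V is v_i (expressed in the standard basis). Since V is invertible (lower-triangular with 1s on the diagonal, up to permutation), solve by back-substitution:
  V =
[[1, 1, 0, 0],
 [-1, -1, -1, 1],
 [1, -1, 1, 0],
 [1, 0, 0, 0]]
  V a = (0, 5, 3, 3)
Solving gives a = (3, -3, -3, 2).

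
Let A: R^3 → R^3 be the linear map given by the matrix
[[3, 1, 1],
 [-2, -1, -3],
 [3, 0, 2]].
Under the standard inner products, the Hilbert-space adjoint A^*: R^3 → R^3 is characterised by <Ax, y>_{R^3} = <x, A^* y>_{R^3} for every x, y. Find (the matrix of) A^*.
A^* = A^T =
[[3, -2, 3],
 [1, -1, 0],
 [1, -3, 2]]

For real matrices with standard dot products, the defining identity <Ax, y> = <x, A^* y> gives (Ax)^T y = x^T (A^*) y, i.e. x^T A^T y = x^T (A^*) y. Since this holds for all x, y, we must have A^* = A^T. Therefore
A^* =
[[3, -2, 3],
 [1, -1, 0],
 [1, -3, 2]].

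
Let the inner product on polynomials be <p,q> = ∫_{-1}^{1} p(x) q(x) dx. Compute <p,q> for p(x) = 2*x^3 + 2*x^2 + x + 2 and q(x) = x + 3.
<p,q> = 262/15

Expand the product: p(x)·q(x) = 2*x^4 + 8*x^3 + 7*x^2 + 5*x + 6.
∫_{-1}^{1} of each monomial x^k gives [2/(k+1) if k even, 0 if k odd]. Integrating term-by-term (or equivalently evaluating the antiderivative F(x) = 2*x^5/5 + 2*x^4 + 7*x^3/3 + 5*x^2/2 + 6*x at the endpoints):
  F(1) − F(−1) = 397/30 − (-127/30) = 262/15.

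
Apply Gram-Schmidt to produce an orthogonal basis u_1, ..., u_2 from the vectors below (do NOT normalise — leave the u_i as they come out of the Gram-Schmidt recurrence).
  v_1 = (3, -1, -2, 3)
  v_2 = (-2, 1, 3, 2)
Orthogonal basis:
  u_1 = (3, -1, -2, 3)
  u_2 = (-25/23, 16/23, 55/23, 67/23)

Apply the Gram-Schmidt recurrence
  u_1 = v_1
  u_i = v_i − Σ_{j<i} ((v_i · u_j) / (u_j · u_j)) · u_j.

Step by step this gives:
  u_1 = (3, -1, -2, 3)
  u_2 = (-25/23, 16/23, 55/23, 67/23)

Orthogonality check:
  u_2 · u_1 = 0 (should be 0)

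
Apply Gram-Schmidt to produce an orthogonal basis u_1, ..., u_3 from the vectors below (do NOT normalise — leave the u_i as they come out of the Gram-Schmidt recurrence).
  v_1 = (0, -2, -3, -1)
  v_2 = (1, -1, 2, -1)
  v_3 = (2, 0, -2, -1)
Orthogonal basis:
  u_1 = (0, -2, -3, -1)
  u_2 = (1, -10/7, 19/14, -17/14)
  u_3 = (171/89, 99/89, -54/89, -36/89)

Apply the Gram-Schmidt recurrence
  u_1 = v_1
  u_i = v_i − Σ_{j<i} ((v_i · u_j) / (u_j · u_j)) · u_j.

Step by step this gives:
  u_1 = (0, -2, -3, -1)
  u_2 = (1, -10/7, 19/14, -17/14)
  u_3 = (171/89, 99/89, -54/89, -36/89)

Orthogonality check:
  u_2 · u_1 = 0 (should be 0)
  u_3 · u_1 = 0 (should be 0)
  u_3 · u_2 = 0 (should be 0)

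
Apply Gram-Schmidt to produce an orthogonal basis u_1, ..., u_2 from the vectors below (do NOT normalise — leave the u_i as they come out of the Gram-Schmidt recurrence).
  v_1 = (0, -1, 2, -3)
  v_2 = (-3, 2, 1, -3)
Orthogonal basis:
  u_1 = (0, -1, 2, -3)
  u_2 = (-3, 37/14, -2/7, -15/14)

Apply the Gram-Schmidt recurrence
  u_1 = v_1
  u_i = v_i − Σ_{j<i} ((v_i · u_j) / (u_j · u_j)) · u_j.

Step by step this gives:
  u_1 = (0, -1, 2, -3)
  u_2 = (-3, 37/14, -2/7, -15/14)

Orthogonality check:
  u_2 · u_1 = 0 (should be 0)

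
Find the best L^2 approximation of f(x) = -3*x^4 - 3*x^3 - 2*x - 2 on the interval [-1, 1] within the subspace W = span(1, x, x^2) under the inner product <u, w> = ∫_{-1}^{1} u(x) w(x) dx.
g(x) = -18*x^2/7 - 19*x/5 - 61/35

The best approximation g ∈ W is the orthogonal projection of f onto W. Writing g = a_0 + a_1 x + a_2 x^2, the coefficients solve the normal equations G · a = b where
  G_{ij} = <φ_i, φ_j> and b_i = <f, φ_i>, with φ_0 = 1, φ_1 = x, φ_2 = x^2.
G =
  [2, 0, 2/3]
  [0, 2/3, 0]
  [2/3, 0, 2/5],
b = (-26/5, -38/15, -46/21).
Solving gives a_0 = -61/35, a_1 = -19/5, a_2 = -18/7, so
  g(x) = -18*x^2/7 - 19*x/5 - 61/35.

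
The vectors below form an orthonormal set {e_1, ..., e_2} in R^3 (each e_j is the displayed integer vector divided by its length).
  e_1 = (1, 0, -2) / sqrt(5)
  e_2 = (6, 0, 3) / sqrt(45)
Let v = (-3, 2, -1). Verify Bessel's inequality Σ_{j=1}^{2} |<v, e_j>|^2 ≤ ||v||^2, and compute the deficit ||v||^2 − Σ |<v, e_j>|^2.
Σ |<v, e_j>|^2 = 10; ||v||^2 = 14; deficit = 4

Write each e_j = u_j / sqrt(<u_j, u_j>) where u_j is the displayed integer vector. Then <v, e_j> = <v, u_j> / sqrt(<u_j, u_j>), so |<v, e_j>|^2 = <v, u_j>^2 / <u_j, u_j>.
Coefficients: <v, e_1> = -1/sqrt(5), <v, e_2> = -21/sqrt(45).
Square and sum: Σ |<v, e_j>|^2 = 10.
Compute ||v||^2 = v·v = 14.
Deficit = 14 − 10 = 4 ≥ 0, confirming Bessel's inequality. (The deficit equals ||v − Σ <v,e_j> e_j||^2, the squared distance from v to span{e_j}.)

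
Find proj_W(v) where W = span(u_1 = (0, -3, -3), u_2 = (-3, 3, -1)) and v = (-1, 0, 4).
proj_W(v) = (15/17, 24/17, 44/17)

Set up U = [u_1 | ... | u_2] ∈ R^(3×2). The projector onto W = col(U) is P = U (U^T U)^(-1) U^T.
Compute U^T U =
  [18, -6]
  [-6, 19],
and U^T v = (-12, -1).
Solve U^T U · c = U^T v for the coefficients: c = (-13/17, -5/17). The projection is proj_W(v) = U c.
Check: (v - proj_W(v)) · u_1 = 0  (should be 0).
Check: (v - proj_W(v)) · u_2 = 0  (should be 0).
Result: proj_W(v) = (15/17, 24/17, 44/17).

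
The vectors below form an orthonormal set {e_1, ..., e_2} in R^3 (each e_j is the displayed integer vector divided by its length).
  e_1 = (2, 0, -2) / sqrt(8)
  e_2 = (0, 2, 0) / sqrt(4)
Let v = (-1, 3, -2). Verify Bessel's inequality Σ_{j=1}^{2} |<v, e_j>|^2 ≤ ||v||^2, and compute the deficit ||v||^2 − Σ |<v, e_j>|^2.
Σ |<v, e_j>|^2 = 19/2; ||v||^2 = 14; deficit = 9/2

Write each e_j = u_j / sqrt(<u_j, u_j>) where u_j is the displayed integer vector. Then <v, e_j> = <v, u_j> / sqrt(<u_j, u_j>), so |<v, e_j>|^2 = <v, u_j>^2 / <u_j, u_j>.
Coefficients: <v, e_1> = 2/sqrt(8), <v, e_2> = 6/sqrt(4).
Square and sum: Σ |<v, e_j>|^2 = 19/2.
Compute ||v||^2 = v·v = 14.
Deficit = 14 − 19/2 = 9/2 ≥ 0, confirming Bessel's inequality. (The deficit equals ||v − Σ <v,e_j> e_j||^2, the squared distance from v to span{e_j}.)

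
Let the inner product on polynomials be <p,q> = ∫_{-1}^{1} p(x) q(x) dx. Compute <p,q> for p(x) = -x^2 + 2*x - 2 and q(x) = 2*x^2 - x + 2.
<p,q> = -212/15

Expand the product: p(x)·q(x) = -2*x^4 + 5*x^3 - 8*x^2 + 6*x - 4.
∫_{-1}^{1} of each monomial x^k gives [2/(k+1) if k even, 0 if k odd]. Integrating term-by-term (or equivalently evaluating the antiderivative F(x) = -2*x^5/5 + 5*x^4/4 - 8*x^3/3 + 3*x^2 - 4*x at the endpoints):
  F(1) − F(−1) = -169/60 − (679/60) = -212/15.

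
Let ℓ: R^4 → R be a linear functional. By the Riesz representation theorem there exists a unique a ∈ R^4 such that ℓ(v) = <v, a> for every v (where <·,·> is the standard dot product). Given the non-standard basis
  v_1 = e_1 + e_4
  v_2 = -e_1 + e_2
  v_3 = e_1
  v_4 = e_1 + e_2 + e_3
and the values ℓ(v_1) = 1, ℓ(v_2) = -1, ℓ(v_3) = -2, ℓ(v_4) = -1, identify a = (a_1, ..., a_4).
a = (-2, -3, 4, 3)

Write a = (a_1, ..., a_4) in the standard basis. For each basis vector v_i, ℓ(v_i) = <v_i, a> is a linear equation in the a_j's. Collect the n equations into a matrix system V a = ℓ, where row i of V is v_i (expressed in the standard basis). Since V is invertible (lower-triangular with 1s on the diagonal, up to permutation), solve by back-substitution:
  V =
[[1, 0, 0, 1],
 [-1, 1, 0, 0],
 [1, 0, 0, 0],
 [1, 1, 1, 0]]
  V a = (1, -1, -2, -1)
Solving gives a = (-2, -3, 4, 3).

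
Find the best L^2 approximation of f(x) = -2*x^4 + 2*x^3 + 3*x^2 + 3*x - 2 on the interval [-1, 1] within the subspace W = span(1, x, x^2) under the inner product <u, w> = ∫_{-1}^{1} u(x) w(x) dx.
g(x) = 9*x^2/7 + 21*x/5 - 64/35

The best approximation g ∈ W is the orthogonal projection of f onto W. Writing g = a_0 + a_1 x + a_2 x^2, the coefficients solve the normal equations G · a = b where
  G_{ij} = <φ_i, φ_j> and b_i = <f, φ_i>, with φ_0 = 1, φ_1 = x, φ_2 = x^2.
G =
  [2, 0, 2/3]
  [0, 2/3, 0]
  [2/3, 0, 2/5],
b = (-14/5, 14/5, -74/105).
Solving gives a_0 = -64/35, a_1 = 21/5, a_2 = 9/7, so
  g(x) = 9*x^2/7 + 21*x/5 - 64/35.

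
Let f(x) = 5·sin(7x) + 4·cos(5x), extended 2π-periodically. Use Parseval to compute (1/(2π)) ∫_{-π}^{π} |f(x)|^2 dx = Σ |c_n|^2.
Σ |c_n|^2 = 41/2

Expand |f|^2 and use orthogonality of {sin(nx), cos(mx)} on [-π, π]:
  ∫_{-π}^{π} sin(nx)^2 dx = π, ∫ cos(mx)^2 dx = π, and cross terms integrate to 0.
So ∫_{-π}^{π} f(x)^2 dx = 5^2 · π + 4^2 · π = (25 + 16)π.
Divide by 2π: (25 + 16)/2 = 41/2.
By Parseval, this equals Σ |c_n|^2.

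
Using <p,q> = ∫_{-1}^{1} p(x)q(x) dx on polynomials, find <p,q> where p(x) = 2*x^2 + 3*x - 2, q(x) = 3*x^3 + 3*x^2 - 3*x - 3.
<p,q> = 4

Expand the product: p(x)·q(x) = 6*x^5 + 15*x^4 - 3*x^3 - 21*x^2 - 3*x + 6.
∫_{-1}^{1} of each monomial x^k gives [2/(k+1) if k even, 0 if k odd]. Integrating term-by-term (or equivalently evaluating the antiderivative F(x) = x^6 + 3*x^5 - 3*x^4/4 - 7*x^3 - 3*x^2/2 + 6*x at the endpoints):
  F(1) − F(−1) = 3/4 − (-13/4) = 4.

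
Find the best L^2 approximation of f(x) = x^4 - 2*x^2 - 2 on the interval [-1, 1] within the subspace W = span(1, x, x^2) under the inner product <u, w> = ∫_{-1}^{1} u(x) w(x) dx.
g(x) = -8*x^2/7 - 73/35

The best approximation g ∈ W is the orthogonal projection of f onto W. Writing g = a_0 + a_1 x + a_2 x^2, the coefficients solve the normal equations G · a = b where
  G_{ij} = <φ_i, φ_j> and b_i = <f, φ_i>, with φ_0 = 1, φ_1 = x, φ_2 = x^2.
G =
  [2, 0, 2/3]
  [0, 2/3, 0]
  [2/3, 0, 2/5],
b = (-74/15, 0, -194/105).
Solving gives a_0 = -73/35, a_1 = 0, a_2 = -8/7, so
  g(x) = -8*x^2/7 - 73/35.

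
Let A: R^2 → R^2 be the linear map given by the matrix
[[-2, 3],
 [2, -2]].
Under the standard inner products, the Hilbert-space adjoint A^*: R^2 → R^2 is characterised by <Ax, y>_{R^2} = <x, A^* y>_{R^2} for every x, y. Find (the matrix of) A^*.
A^* = A^T =
[[-2, 2],
 [3, -2]]

For real matrices with standard dot products, the defining identity <Ax, y> = <x, A^* y> gives (Ax)^T y = x^T (A^*) y, i.e. x^T A^T y = x^T (A^*) y. Since this holds for all x, y, we must have A^* = A^T. Therefore
A^* =
[[-2, 2],
 [3, -2]].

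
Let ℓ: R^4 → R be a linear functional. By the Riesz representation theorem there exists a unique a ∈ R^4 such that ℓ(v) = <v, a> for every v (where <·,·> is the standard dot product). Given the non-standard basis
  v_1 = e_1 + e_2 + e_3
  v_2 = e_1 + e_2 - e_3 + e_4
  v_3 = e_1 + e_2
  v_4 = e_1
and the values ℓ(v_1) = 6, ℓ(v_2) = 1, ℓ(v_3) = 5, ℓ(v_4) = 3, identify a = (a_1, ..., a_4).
a = (3, 2, 1, -3)

Write a = (a_1, ..., a_4) in the standard basis. For each basis vector v_i, ℓ(v_i) = <v_i, a> is a linear equation in the a_j's. Collect the n equations into a matrix system V a = ℓ, where row i of V is v_i (expressed in the standard basis). Since V is invertible (lower-triangular with 1s on the diagonal, up to permutation), solve by back-substitution:
  V =
[[1, 1, 1, 0],
 [1, 1, -1, 1],
 [1, 1, 0, 0],
 [1, 0, 0, 0]]
  V a = (6, 1, 5, 3)
Solving gives a = (3, 2, 1, -3).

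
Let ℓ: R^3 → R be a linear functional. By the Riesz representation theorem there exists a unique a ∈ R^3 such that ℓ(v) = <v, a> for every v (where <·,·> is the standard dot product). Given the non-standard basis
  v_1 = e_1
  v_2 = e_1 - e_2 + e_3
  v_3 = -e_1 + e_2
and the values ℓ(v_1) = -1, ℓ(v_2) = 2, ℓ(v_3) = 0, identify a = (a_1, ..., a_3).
a = (-1, -1, 2)

Write a = (a_1, ..., a_3) in the standard basis. For each basis vector v_i, ℓ(v_i) = <v_i, a> is a linear equation in the a_j's. Collect the n equations into a matrix system V a = ℓ, where row i of V is v_i (expressed in the standard basis). Since V is invertible (lower-triangular with 1s on the diagonal, up to permutation), solve by back-substitution:
  V =
[[1, 0, 0],
 [1, -1, 1],
 [-1, 1, 0]]
  V a = (-1, 2, 0)
Solving gives a = (-1, -1, 2).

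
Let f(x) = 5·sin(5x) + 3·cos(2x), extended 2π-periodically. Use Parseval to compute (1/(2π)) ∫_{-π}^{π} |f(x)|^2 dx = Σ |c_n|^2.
Σ |c_n|^2 = 17

Expand |f|^2 and use orthogonality of {sin(nx), cos(mx)} on [-π, π]:
  ∫_{-π}^{π} sin(nx)^2 dx = π, ∫ cos(mx)^2 dx = π, and cross terms integrate to 0.
So ∫_{-π}^{π} f(x)^2 dx = 5^2 · π + 3^2 · π = (25 + 9)π.
Divide by 2π: (25 + 9)/2 = 17.
By Parseval, this equals Σ |c_n|^2.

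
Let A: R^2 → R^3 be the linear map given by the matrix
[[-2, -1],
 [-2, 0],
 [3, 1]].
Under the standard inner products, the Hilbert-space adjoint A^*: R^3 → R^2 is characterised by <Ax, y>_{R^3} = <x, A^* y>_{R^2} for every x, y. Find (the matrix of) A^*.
A^* = A^T =
[[-2, -2, 3],
 [-1, 0, 1]]

For real matrices with standard dot products, the defining identity <Ax, y> = <x, A^* y> gives (Ax)^T y = x^T (A^*) y, i.e. x^T A^T y = x^T (A^*) y. Since this holds for all x, y, we must have A^* = A^T. Therefore
A^* =
[[-2, -2, 3],
 [-1, 0, 1]].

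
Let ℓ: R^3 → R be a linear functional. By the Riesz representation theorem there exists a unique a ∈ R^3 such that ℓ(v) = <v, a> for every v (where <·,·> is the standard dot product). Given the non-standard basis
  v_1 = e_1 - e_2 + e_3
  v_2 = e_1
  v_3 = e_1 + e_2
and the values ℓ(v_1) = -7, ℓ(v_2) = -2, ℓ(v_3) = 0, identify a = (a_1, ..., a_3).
a = (-2, 2, -3)

Write a = (a_1, ..., a_3) in the standard basis. For each basis vector v_i, ℓ(v_i) = <v_i, a> is a linear equation in the a_j's. Collect the n equations into a matrix system V a = ℓ, where row i of V is v_i (expressed in the standard basis). Since V is invertible (lower-triangular with 1s on the diagonal, up to permutation), solve by back-substitution:
  V =
[[1, -1, 1],
 [1, 0, 0],
 [1, 1, 0]]
  V a = (-7, -2, 0)
Solving gives a = (-2, 2, -3).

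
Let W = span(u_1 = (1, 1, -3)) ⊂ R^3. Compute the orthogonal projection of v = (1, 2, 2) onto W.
proj_W(v) = (-3/11, -3/11, 9/11)

Set up U = [u_1 | ... | u_1] ∈ R^(3×1). The projector onto W = col(U) is P = U (U^T U)^(-1) U^T.
Compute U^T U =
  [11],
and U^T v = (-3).
Solve U^T U · c = U^T v for the coefficients: c = (-3/11). The projection is proj_W(v) = U c.
Check: (v - proj_W(v)) · u_1 = 0  (should be 0).
Result: proj_W(v) = (-3/11, -3/11, 9/11).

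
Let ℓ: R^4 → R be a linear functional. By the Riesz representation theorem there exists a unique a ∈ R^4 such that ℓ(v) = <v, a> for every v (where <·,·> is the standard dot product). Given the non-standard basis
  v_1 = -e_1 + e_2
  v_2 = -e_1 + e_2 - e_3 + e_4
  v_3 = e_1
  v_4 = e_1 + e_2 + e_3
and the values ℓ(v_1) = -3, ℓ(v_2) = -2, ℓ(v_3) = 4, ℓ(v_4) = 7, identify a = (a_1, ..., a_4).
a = (4, 1, 2, 3)

Write a = (a_1, ..., a_4) in the standard basis. For each basis vector v_i, ℓ(v_i) = <v_i, a> is a linear equation in the a_j's. Collect the n equations into a matrix system V a = ℓ, where row i of V is v_i (expressed in the standard basis). Since V is invertible (lower-triangular with 1s on the diagonal, up to permutation), solve by back-substitution:
  V =
[[-1, 1, 0, 0],
 [-1, 1, -1, 1],
 [1, 0, 0, 0],
 [1, 1, 1, 0]]
  V a = (-3, -2, 4, 7)
Solving gives a = (4, 1, 2, 3).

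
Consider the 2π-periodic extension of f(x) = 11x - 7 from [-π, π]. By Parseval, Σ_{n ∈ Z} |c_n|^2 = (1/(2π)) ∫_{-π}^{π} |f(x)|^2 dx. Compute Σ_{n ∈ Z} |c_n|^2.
Σ |c_n|^2 = 121π^2/3 + 49

Expand and integrate term by term over [-π, π]:
  ∫ (11x)^2 dx = 121·(2π^3/3); ∫ 2·11·(-7)·x dx = 0 (odd integrand); ∫ (-7)^2 dx = 49·2π.
So (1/(2π)) ∫_{-π}^{π} (11x - 7)^2 dx = 121π^2/3 + 49 = 121π^2/3 + 49.
Parseval ⇒ Σ |c_n|^2 = 121π^2/3 + 49.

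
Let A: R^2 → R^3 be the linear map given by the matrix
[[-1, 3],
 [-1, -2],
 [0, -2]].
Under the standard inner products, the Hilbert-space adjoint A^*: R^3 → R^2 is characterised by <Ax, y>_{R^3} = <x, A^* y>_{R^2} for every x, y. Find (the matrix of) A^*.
A^* = A^T =
[[-1, -1, 0],
 [3, -2, -2]]

For real matrices with standard dot products, the defining identity <Ax, y> = <x, A^* y> gives (Ax)^T y = x^T (A^*) y, i.e. x^T A^T y = x^T (A^*) y. Since this holds for all x, y, we must have A^* = A^T. Therefore
A^* =
[[-1, -1, 0],
 [3, -2, -2]].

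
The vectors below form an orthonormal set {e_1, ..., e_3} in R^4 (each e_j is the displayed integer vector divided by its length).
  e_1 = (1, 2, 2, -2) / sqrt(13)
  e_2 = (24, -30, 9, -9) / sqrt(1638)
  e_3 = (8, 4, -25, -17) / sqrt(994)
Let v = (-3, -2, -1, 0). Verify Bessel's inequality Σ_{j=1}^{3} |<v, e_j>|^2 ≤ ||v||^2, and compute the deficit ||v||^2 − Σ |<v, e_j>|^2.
Σ |<v, e_j>|^2 = 465/71; ||v||^2 = 14; deficit = 529/71

Write each e_j = u_j / sqrt(<u_j, u_j>) where u_j is the displayed integer vector. Then <v, e_j> = <v, u_j> / sqrt(<u_j, u_j>), so |<v, e_j>|^2 = <v, u_j>^2 / <u_j, u_j>.
Coefficients: <v, e_1> = -9/sqrt(13), <v, e_2> = -21/sqrt(1638), <v, e_3> = -7/sqrt(994).
Square and sum: Σ |<v, e_j>|^2 = 465/71.
Compute ||v||^2 = v·v = 14.
Deficit = 14 − 465/71 = 529/71 ≥ 0, confirming Bessel's inequality. (The deficit equals ||v − Σ <v,e_j> e_j||^2, the squared distance from v to span{e_j}.)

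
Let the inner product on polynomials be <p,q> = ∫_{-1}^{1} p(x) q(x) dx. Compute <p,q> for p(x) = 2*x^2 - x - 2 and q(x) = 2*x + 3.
<p,q> = -28/3

Expand the product: p(x)·q(x) = 4*x^3 + 4*x^2 - 7*x - 6.
∫_{-1}^{1} of each monomial x^k gives [2/(k+1) if k even, 0 if k odd]. Integrating term-by-term (or equivalently evaluating the antiderivative F(x) = x^4 + 4*x^3/3 - 7*x^2/2 - 6*x at the endpoints):
  F(1) − F(−1) = -43/6 − (13/6) = -28/3.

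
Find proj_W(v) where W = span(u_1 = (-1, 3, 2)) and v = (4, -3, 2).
proj_W(v) = (9/14, -27/14, -9/7)

Set up U = [u_1 | ... | u_1] ∈ R^(3×1). The projector onto W = col(U) is P = U (U^T U)^(-1) U^T.
Compute U^T U =
  [14],
and U^T v = (-9).
Solve U^T U · c = U^T v for the coefficients: c = (-9/14). The projection is proj_W(v) = U c.
Check: (v - proj_W(v)) · u_1 = 0  (should be 0).
Result: proj_W(v) = (9/14, -27/14, -9/7).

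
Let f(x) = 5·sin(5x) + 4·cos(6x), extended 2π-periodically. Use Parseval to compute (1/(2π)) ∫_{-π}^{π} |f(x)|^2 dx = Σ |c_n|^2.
Σ |c_n|^2 = 41/2

Expand |f|^2 and use orthogonality of {sin(nx), cos(mx)} on [-π, π]:
  ∫_{-π}^{π} sin(nx)^2 dx = π, ∫ cos(mx)^2 dx = π, and cross terms integrate to 0.
So ∫_{-π}^{π} f(x)^2 dx = 5^2 · π + 4^2 · π = (25 + 16)π.
Divide by 2π: (25 + 16)/2 = 41/2.
By Parseval, this equals Σ |c_n|^2.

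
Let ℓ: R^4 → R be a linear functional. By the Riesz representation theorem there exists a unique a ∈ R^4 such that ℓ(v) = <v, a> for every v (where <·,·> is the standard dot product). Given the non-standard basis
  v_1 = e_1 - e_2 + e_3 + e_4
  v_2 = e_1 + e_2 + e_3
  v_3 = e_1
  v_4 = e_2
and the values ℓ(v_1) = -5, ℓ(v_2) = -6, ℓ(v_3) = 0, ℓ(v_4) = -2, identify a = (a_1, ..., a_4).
a = (0, -2, -4, -3)

Write a = (a_1, ..., a_4) in the standard basis. For each basis vector v_i, ℓ(v_i) = <v_i, a> is a linear equation in the a_j's. Collect the n equations into a matrix system V a = ℓ, where row i of V is v_i (expressed in the standard basis). Since V is invertible (lower-triangular with 1s on the diagonal, up to permutation), solve by back-substitution:
  V =
[[1, -1, 1, 1],
 [1, 1, 1, 0],
 [1, 0, 0, 0],
 [0, 1, 0, 0]]
  V a = (-5, -6, 0, -2)
Solving gives a = (0, -2, -4, -3).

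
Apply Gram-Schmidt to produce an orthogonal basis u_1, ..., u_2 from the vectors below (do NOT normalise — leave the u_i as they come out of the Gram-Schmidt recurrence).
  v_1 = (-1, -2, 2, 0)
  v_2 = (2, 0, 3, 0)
Orthogonal basis:
  u_1 = (-1, -2, 2, 0)
  u_2 = (22/9, 8/9, 19/9, 0)

Apply the Gram-Schmidt recurrence
  u_1 = v_1
  u_i = v_i − Σ_{j<i} ((v_i · u_j) / (u_j · u_j)) · u_j.

Step by step this gives:
  u_1 = (-1, -2, 2, 0)
  u_2 = (22/9, 8/9, 19/9, 0)

Orthogonality check:
  u_2 · u_1 = 0 (should be 0)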